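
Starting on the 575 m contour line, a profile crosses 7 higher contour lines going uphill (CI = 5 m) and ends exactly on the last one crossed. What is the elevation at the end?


elevation = 575 + 7 * 5 = 610 m

610 m


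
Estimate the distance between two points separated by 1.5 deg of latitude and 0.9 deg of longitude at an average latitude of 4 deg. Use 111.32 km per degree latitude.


dlat_km = 1.5 * 111.32 = 166.98
dlon_km = 0.9 * 111.32 * cos(4) ≈ 99.944
dist = sqrt(166.98^2 + 99.944^2) ≈ 194.6 km

194.6 km


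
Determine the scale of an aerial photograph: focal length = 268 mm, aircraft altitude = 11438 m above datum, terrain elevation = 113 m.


scale = f / (H - h) = 268 mm / 11325 m = 268 / 11325000 = 1:42257

1:42257


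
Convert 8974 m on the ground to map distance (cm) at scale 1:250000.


map_cm = 8974 * 100 / 250000 = 3.5896 cm ≈ 3.59 cm

3.59 cm


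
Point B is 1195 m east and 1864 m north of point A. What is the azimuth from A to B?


az = atan2(1195, 1864) = 32.7 deg
adjusted to 0-360: 32.7 degrees

32.7 degrees


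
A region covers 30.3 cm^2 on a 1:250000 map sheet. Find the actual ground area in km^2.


ground_area = 30.3 * (250000/100)^2 = 189375000.0 m^2 = 189.375 km^2

189.375 km^2


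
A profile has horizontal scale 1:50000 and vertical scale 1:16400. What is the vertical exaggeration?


VE = horizontal_scale / vertical_scale = 50000 / 16400 ≈ 3.0

3.0x


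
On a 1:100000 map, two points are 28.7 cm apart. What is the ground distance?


ground = 28.7 cm * 100000 / 100 = 28700.0 m = 28.7 km

28.7 km


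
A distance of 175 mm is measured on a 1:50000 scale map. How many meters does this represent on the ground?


ground = 175 mm * 50000 / 1000 = 8750.0 m

8750.0 m


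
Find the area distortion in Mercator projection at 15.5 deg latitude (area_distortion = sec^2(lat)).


area_distortion = 1/cos^2(15.5) = 1.077

1.077


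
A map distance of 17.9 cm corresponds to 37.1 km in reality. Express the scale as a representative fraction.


ground = 37.1 km = 3710000 cm; RF denominator = ground / map = 3710000 / 17.9 ≈ 207263; RF = 1:207263

1:207263


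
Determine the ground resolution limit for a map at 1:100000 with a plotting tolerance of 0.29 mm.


ground = 0.29 mm * 100000 / 1000 = 29.0 m

29.0 m


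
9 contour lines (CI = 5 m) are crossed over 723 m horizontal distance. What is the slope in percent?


elevation change = 9 * 5 = 45 m
slope = 45 / 723 * 100 = 6.2%

6.2%


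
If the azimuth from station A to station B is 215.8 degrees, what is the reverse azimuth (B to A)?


back azimuth = (215.8 + 180) mod 360 = 35.8 degrees

35.8 degrees


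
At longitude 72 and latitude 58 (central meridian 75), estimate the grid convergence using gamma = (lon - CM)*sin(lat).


gamma = (72 - 75) * sin(58) = -3 * 0.848048 = -2.544 degrees

-2.544 degrees


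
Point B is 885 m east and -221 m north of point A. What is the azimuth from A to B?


az = atan2(885, -221) = 104.0 deg
adjusted to 0-360: 104.0 degrees

104.0 degrees


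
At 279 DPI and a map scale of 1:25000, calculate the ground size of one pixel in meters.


pixel_cm = 2.54 / 279 ≈ 0.009104 cm
ground = pixel_cm * 25000 / 100 = 2.54 * 25000 / (279 * 100) = 63500 / 27900 ≈ 2.28 m

2.28 m


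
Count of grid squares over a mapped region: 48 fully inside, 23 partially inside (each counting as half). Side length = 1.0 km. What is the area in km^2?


effective squares = 48 + 23 * 0.5 = 59.5
area = 59.5 * 1.0 = 59.5 km^2

59.5 km^2


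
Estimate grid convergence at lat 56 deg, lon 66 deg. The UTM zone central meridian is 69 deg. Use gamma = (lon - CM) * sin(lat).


gamma = (66 - 69) * sin(56) = -3 * 0.829038 = -2.487 degrees

-2.487 degrees


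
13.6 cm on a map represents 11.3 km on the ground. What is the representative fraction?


ground = 11.3 km = 1130000 cm; RF denominator = ground / map = 1130000 / 13.6 ≈ 83088; RF = 1:83088

1:83088


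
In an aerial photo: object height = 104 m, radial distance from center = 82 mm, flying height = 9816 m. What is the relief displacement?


d = h * r / H = 104 * 82 / 9816 = 0.87 mm

0.87 mm


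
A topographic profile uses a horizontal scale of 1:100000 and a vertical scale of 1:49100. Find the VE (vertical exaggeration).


VE = horizontal_scale / vertical_scale = 100000 / 49100 ≈ 2.0

2.0x


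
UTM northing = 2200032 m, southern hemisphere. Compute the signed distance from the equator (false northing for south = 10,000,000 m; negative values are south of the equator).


For southern: actual = 2200032 - 10000000 = -7799968 m

-7799968 m


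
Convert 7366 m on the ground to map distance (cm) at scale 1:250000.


map_cm = 7366 * 100 / 250000 = 2.9464 cm ≈ 2.95 cm

2.95 cm


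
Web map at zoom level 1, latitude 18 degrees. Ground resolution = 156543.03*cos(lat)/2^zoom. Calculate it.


res = 156543.03 * cos(18) / 2^1 = 156543.03 * 0.95105652 / 2 = 74440.63 m/pixel

74440.63 m/pixel


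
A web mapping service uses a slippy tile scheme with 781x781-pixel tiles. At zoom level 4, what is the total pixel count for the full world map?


tiles per axis = 2^4 = 16
total tiles = 16^2 = 256
pixels per axis = 16 * 781 = 12496
total pixels = 12496^2 = 156150016

156150016 pixels


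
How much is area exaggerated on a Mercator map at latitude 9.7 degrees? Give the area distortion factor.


area_distortion = 1/cos^2(9.7) = 1.029

1.029


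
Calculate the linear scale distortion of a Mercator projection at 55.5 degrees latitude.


SF = 1 / cos(55.5) = 1 / 0.566406 = 1.766

1.766


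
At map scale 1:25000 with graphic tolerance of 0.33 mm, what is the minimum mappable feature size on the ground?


ground = 0.33 mm * 25000 / 1000 = 8.25 m

8.25 m


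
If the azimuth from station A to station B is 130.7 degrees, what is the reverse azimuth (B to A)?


back azimuth = (130.7 + 180) mod 360 = 310.7 degrees

310.7 degrees


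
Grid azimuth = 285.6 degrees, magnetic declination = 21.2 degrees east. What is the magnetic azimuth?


magnetic azimuth = grid azimuth - declination (east +ve)
mag_az = 285.6 - 21.2 = 264.4 degrees

264.4 degrees


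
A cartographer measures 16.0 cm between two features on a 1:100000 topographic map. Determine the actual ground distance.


ground = 16.0 cm * 100000 / 100 = 16000.0 m = 16.0 km

16.0 km


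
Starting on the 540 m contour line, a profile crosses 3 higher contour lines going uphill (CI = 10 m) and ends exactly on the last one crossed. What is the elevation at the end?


elevation = 540 + 3 * 10 = 570 m

570 m


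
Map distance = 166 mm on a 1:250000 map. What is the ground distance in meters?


ground = 166 mm * 250000 / 1000 = 41500.0 m

41500.0 m


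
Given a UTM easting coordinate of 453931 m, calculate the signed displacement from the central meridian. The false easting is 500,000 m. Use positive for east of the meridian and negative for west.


displacement = 453931 - 500000 = -46069 m

-46069 m


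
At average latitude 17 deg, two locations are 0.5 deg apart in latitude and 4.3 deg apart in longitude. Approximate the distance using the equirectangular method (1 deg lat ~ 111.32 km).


dlat_km = 0.5 * 111.32 = 55.66
dlon_km = 4.3 * 111.32 * cos(17) ≈ 457.76
dist = sqrt(55.66^2 + 457.76^2) ≈ 461.1 km

461.1 km


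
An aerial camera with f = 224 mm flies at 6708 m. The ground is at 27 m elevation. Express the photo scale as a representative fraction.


scale = f / (H - h) = 224 mm / 6681 m = 224 / 6681000 = 1:29826

1:29826


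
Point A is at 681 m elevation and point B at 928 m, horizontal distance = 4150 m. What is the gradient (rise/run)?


gradient = (928 - 681) / 4150 = 247 / 4150 = 0.0595

0.0595


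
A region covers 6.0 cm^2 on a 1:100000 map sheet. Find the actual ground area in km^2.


ground_area = 6.0 * (100000/100)^2 = 6000000.0 m^2 = 6.0 km^2

6.0 km^2


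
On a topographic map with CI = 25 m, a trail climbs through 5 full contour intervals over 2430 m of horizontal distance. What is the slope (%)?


elevation change = 5 * 25 = 125 m
slope = 125 / 2430 * 100 = 5.1%

5.1%


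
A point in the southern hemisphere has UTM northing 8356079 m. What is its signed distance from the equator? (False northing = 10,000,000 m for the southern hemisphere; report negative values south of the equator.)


For southern: actual = 8356079 - 10000000 = -1643921 m

-1643921 m


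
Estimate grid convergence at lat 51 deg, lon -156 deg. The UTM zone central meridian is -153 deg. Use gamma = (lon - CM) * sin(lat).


gamma = (-156 - -153) * sin(51) = -3 * 0.777146 = -2.331 degrees

-2.331 degrees


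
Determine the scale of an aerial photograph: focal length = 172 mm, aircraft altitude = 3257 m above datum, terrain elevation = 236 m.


scale = f / (H - h) = 172 mm / 3021 m = 172 / 3021000 = 1:17564

1:17564


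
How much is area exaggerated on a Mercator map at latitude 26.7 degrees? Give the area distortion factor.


area_distortion = 1/cos^2(26.7) = 1.253

1.253


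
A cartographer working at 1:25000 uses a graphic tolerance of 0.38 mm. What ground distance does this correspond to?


ground = 0.38 mm * 25000 / 1000 = 9.5 m

9.5 m


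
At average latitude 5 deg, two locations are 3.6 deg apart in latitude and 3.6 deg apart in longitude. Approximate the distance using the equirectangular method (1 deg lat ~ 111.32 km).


dlat_km = 3.6 * 111.32 = 400.752
dlon_km = 3.6 * 111.32 * cos(5) ≈ 399.227
dist = sqrt(400.752^2 + 399.227^2) ≈ 565.7 km

565.7 km


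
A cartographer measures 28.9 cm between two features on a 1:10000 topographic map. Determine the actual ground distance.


ground = 28.9 cm * 10000 / 100 = 2890.0 m = 2.89 km

2.89 km


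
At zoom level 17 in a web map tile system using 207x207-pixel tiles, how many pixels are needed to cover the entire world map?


tiles per axis = 2^17 = 131072
total tiles = 131072^2 = 17179869184
pixels per axis = 131072 * 207 = 27131904
total pixels = 27131904^2 = 736140214665216

736140214665216 pixels


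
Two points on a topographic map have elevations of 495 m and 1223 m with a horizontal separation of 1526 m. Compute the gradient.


gradient = (1223 - 495) / 1526 = 728 / 1526 = 0.4771

0.4771


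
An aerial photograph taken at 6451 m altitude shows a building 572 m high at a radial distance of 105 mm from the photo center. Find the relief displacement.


d = h * r / H = 572 * 105 / 6451 = 9.31 mm

9.31 mm


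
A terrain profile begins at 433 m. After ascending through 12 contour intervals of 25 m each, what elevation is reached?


elevation = 433 + 12 * 25 = 733 m

733 m


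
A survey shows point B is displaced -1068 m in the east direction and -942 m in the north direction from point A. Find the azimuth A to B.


az = atan2(-1068, -942) = -131.4 deg
adjusted to 0-360: 228.6 degrees

228.6 degrees


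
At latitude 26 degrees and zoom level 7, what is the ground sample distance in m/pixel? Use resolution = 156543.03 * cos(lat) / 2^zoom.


res = 156543.03 * cos(26) / 2^7 = 156543.03 * 0.89879405 / 128 = 1099.22 m/pixel

1099.22 m/pixel


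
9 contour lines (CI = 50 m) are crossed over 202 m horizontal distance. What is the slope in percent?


elevation change = 9 * 50 = 450 m
slope = 450 / 202 * 100 = 222.8%

222.8%


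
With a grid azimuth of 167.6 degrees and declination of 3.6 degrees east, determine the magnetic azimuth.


magnetic azimuth = grid azimuth - declination (east +ve)
mag_az = 167.6 - 3.6 = 164.0 degrees

164.0 degrees


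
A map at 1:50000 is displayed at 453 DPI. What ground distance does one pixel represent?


pixel_cm = 2.54 / 453 ≈ 0.005607 cm
ground = pixel_cm * 50000 / 100 = 2.54 * 50000 / (453 * 100) = 127000 / 45300 ≈ 2.8 m

2.8 m


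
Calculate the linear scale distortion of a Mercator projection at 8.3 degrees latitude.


SF = 1 / cos(8.3) = 1 / 0.989526 = 1.011

1.011


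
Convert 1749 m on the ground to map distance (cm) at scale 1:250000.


map_cm = 1749 * 100 / 250000 = 0.6996 cm ≈ 0.7 cm

0.7 cm


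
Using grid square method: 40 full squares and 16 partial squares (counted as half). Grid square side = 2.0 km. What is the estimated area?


effective squares = 40 + 16 * 0.5 = 48.0
area = 48.0 * 4.0 = 192.0 km^2

192.0 km^2


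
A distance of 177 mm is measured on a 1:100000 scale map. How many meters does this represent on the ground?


ground = 177 mm * 100000 / 1000 = 17700.0 m

17700.0 m


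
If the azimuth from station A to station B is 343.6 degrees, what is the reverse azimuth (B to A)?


back azimuth = (343.6 + 180) mod 360 = 163.6 degrees

163.6 degrees


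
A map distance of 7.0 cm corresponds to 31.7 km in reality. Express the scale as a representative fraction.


ground = 31.7 km = 3170000 cm; RF denominator = ground / map = 3170000 / 7.0 ≈ 452857; RF = 1:452857

1:452857


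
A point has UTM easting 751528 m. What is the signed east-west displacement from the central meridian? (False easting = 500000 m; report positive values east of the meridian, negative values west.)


displacement = 751528 - 500000 = 251528 m

251528 m


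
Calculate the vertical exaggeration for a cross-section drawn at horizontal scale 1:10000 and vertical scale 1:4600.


VE = horizontal_scale / vertical_scale = 10000 / 4600 ≈ 2.2

2.2x


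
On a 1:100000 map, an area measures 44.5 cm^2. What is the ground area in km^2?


ground_area = 44.5 * (100000/100)^2 = 44500000.0 m^2 = 44.5 km^2

44.5 km^2


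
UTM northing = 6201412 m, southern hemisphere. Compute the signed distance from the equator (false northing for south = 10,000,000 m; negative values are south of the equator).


For southern: actual = 6201412 - 10000000 = -3798588 m

-3798588 m


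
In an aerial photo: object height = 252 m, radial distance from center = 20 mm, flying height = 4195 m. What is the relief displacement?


d = h * r / H = 252 * 20 / 4195 = 1.2 mm

1.2 mm


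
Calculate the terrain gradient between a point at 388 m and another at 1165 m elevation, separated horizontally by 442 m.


gradient = (1165 - 388) / 442 = 777 / 442 = 1.7579

1.7579


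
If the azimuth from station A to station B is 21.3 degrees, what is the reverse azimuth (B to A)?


back azimuth = (21.3 + 180) mod 360 = 201.3 degrees

201.3 degrees


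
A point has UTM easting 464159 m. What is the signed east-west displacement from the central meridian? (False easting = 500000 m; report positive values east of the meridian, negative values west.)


displacement = 464159 - 500000 = -35841 m

-35841 m


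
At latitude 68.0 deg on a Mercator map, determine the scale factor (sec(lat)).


SF = 1 / cos(68.0) = 1 / 0.374607 = 2.669

2.669


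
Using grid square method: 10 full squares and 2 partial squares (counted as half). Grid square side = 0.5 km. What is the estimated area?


effective squares = 10 + 2 * 0.5 = 11.0
area = 11.0 * 0.25 = 2.75 km^2

2.75 km^2


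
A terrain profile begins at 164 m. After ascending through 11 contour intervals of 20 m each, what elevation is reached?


elevation = 164 + 11 * 20 = 384 m

384 m


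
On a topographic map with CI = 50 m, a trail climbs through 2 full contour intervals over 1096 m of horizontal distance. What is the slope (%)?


elevation change = 2 * 50 = 100 m
slope = 100 / 1096 * 100 = 9.1%

9.1%


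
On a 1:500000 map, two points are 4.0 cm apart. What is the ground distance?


ground = 4.0 cm * 500000 / 100 = 20000.0 m = 20.0 km

20.0 km


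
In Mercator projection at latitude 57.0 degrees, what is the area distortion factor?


area_distortion = 1/cos^2(57.0) = 3.371

3.371


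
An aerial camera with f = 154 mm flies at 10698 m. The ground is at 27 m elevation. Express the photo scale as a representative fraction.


scale = f / (H - h) = 154 mm / 10671 m = 154 / 10671000 = 1:69292

1:69292


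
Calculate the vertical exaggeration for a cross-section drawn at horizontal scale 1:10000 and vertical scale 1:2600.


VE = horizontal_scale / vertical_scale = 10000 / 2600 ≈ 3.8

3.8x


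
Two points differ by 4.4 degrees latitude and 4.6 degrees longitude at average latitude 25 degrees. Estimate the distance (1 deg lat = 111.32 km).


dlat_km = 4.4 * 111.32 = 489.808
dlon_km = 4.6 * 111.32 * cos(25) ≈ 464.095
dist = sqrt(489.808^2 + 464.095^2) ≈ 674.8 km

674.8 km


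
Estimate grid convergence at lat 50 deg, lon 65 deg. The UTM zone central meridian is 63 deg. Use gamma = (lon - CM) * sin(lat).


gamma = (65 - 63) * sin(50) = 2 * 0.766044 = 1.532 degrees

1.532 degrees


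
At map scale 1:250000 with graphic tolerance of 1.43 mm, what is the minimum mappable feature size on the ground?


ground = 1.43 mm * 250000 / 1000 = 357.5 m

357.5 m


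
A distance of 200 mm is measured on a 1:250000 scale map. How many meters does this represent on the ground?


ground = 200 mm * 250000 / 1000 = 50000.0 m

50000.0 m


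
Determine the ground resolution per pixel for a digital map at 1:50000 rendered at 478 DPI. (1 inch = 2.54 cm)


pixel_cm = 2.54 / 478 ≈ 0.005314 cm
ground = pixel_cm * 50000 / 100 = 2.54 * 50000 / (478 * 100) = 127000 / 47800 ≈ 2.66 m

2.66 m


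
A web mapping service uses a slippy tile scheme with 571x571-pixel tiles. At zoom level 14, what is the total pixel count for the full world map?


tiles per axis = 2^14 = 16384
total tiles = 16384^2 = 268435456
pixels per axis = 16384 * 571 = 9355264
total pixels = 9355264^2 = 87520964509696

87520964509696 pixels


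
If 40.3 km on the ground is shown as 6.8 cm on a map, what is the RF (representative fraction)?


ground = 40.3 km = 4030000 cm; RF denominator = ground / map = 4030000 / 6.8 ≈ 592647; RF = 1:592647

1:592647


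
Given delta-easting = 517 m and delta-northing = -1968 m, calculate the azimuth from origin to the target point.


az = atan2(517, -1968) = 165.3 deg
adjusted to 0-360: 165.3 degrees

165.3 degrees


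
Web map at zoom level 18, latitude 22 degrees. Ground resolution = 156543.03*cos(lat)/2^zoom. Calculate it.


res = 156543.03 * cos(22) / 2^18 = 156543.03 * 0.92718385 / 262144 = 0.55 m/pixel

0.55 m/pixel


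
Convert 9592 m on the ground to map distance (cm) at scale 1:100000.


map_cm = 9592 * 100 / 100000 = 9.592 cm ≈ 9.59 cm

9.59 cm


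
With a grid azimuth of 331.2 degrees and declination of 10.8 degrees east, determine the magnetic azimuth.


magnetic azimuth = grid azimuth - declination (east +ve)
mag_az = 331.2 - 10.8 = 320.4 degrees

320.4 degrees


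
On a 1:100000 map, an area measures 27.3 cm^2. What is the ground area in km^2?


ground_area = 27.3 * (100000/100)^2 = 27300000.0 m^2 = 27.3 km^2

27.3 km^2


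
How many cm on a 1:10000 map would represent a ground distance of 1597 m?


map_cm = 1597 * 100 / 10000 = 15.97 cm

15.97 cm


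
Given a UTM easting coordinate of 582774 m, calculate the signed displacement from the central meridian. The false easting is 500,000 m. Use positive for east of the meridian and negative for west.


displacement = 582774 - 500000 = 82774 m

82774 m


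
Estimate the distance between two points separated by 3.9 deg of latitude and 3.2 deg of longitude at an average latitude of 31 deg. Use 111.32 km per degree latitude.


dlat_km = 3.9 * 111.32 = 434.148
dlon_km = 3.2 * 111.32 * cos(31) ≈ 305.344
dist = sqrt(434.148^2 + 305.344^2) ≈ 530.8 km

530.8 km


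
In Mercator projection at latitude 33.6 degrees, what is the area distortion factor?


area_distortion = 1/cos^2(33.6) = 1.441

1.441


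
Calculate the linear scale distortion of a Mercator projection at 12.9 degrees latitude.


SF = 1 / cos(12.9) = 1 / 0.974761 = 1.026

1.026


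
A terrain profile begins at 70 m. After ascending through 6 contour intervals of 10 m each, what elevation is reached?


elevation = 70 + 6 * 10 = 130 m

130 m


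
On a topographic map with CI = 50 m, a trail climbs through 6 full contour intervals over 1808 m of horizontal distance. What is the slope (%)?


elevation change = 6 * 50 = 300 m
slope = 300 / 1808 * 100 = 16.6%

16.6%


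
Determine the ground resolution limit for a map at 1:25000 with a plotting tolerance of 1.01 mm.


ground = 1.01 mm * 25000 / 1000 = 25.25 m

25.25 m


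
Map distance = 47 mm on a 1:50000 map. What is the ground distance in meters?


ground = 47 mm * 50000 / 1000 = 2350.0 m

2350.0 m


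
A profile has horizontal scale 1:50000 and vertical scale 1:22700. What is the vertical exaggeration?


VE = horizontal_scale / vertical_scale = 50000 / 22700 ≈ 2.2

2.2x


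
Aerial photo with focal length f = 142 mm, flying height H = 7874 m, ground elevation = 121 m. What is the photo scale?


scale = f / (H - h) = 142 mm / 7753 m = 142 / 7753000 = 1:54599

1:54599


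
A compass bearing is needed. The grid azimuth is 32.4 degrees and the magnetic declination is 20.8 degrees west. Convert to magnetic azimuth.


magnetic azimuth = grid azimuth - declination (east +ve)
mag_az = 32.4 - -20.8 = 53.2 degrees

53.2 degrees


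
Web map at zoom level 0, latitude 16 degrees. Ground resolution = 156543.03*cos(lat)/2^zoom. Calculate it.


res = 156543.03 * cos(16) / 2^0 = 156543.03 * 0.9612617 / 1 = 150478.82 m/pixel

150478.82 m/pixel


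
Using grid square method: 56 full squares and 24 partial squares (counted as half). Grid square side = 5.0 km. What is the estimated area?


effective squares = 56 + 24 * 0.5 = 68.0
area = 68.0 * 25.0 = 1700.0 km^2

1700.0 km^2


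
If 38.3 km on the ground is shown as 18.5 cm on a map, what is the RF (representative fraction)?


ground = 38.3 km = 3830000 cm; RF denominator = ground / map = 3830000 / 18.5 ≈ 207027; RF = 1:207027

1:207027


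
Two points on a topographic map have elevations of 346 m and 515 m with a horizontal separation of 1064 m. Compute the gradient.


gradient = (515 - 346) / 1064 = 169 / 1064 = 0.1588

0.1588


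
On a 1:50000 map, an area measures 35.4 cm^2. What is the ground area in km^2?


ground_area = 35.4 * (50000/100)^2 = 8850000.0 m^2 = 8.85 km^2

8.85 km^2


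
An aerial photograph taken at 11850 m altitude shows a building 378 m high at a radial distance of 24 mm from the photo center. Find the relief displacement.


d = h * r / H = 378 * 24 / 11850 = 0.77 mm

0.77 mm


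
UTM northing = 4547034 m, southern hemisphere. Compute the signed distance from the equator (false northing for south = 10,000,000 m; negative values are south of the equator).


For southern: actual = 4547034 - 10000000 = -5452966 m

-5452966 m


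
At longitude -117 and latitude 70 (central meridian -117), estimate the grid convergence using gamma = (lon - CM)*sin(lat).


gamma = (-117 - -117) * sin(70) = 0 * 0.939693 = 0.0 degrees

0.0 degrees


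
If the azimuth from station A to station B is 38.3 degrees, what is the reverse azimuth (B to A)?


back azimuth = (38.3 + 180) mod 360 = 218.3 degrees

218.3 degrees


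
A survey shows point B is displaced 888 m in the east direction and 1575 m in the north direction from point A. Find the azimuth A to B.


az = atan2(888, 1575) = 29.4 deg
adjusted to 0-360: 29.4 degrees

29.4 degrees


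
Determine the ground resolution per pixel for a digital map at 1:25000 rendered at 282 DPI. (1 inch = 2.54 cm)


pixel_cm = 2.54 / 282 ≈ 0.009007 cm
ground = pixel_cm * 25000 / 100 = 2.54 * 25000 / (282 * 100) = 63500 / 28200 ≈ 2.25 m

2.25 m


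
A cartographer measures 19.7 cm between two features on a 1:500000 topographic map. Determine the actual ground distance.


ground = 19.7 cm * 500000 / 100 = 98500.0 m = 98.5 km

98.5 km


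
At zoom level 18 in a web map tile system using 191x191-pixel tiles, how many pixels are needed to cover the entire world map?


tiles per axis = 2^18 = 262144
total tiles = 262144^2 = 68719476736
pixels per axis = 262144 * 191 = 50069504
total pixels = 50069504^2 = 2506955230806016

2506955230806016 pixels


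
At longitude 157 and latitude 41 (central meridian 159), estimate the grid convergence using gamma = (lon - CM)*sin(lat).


gamma = (157 - 159) * sin(41) = -2 * 0.656059 = -1.312 degrees

-1.312 degrees


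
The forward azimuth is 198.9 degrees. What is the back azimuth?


back azimuth = (198.9 + 180) mod 360 = 18.9 degrees

18.9 degrees


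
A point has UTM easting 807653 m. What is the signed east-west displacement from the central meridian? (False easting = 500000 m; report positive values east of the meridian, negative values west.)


displacement = 807653 - 500000 = 307653 m

307653 m


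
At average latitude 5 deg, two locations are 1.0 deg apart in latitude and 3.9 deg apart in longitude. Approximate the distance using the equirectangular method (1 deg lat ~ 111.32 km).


dlat_km = 1.0 * 111.32 = 111.32
dlon_km = 3.9 * 111.32 * cos(5) ≈ 432.496
dist = sqrt(111.32^2 + 432.496^2) ≈ 446.6 km

446.6 km


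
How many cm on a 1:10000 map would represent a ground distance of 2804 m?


map_cm = 2804 * 100 / 10000 = 28.04 cm

28.04 cm


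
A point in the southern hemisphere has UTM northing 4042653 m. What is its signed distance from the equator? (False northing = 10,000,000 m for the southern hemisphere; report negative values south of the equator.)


For southern: actual = 4042653 - 10000000 = -5957347 m

-5957347 m


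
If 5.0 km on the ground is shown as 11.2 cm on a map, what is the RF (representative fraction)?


ground = 5.0 km = 500000 cm; RF denominator = ground / map = 500000 / 11.2 ≈ 44643; RF = 1:44643

1:44643


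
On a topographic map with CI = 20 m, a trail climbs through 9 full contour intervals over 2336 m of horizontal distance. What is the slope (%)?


elevation change = 9 * 20 = 180 m
slope = 180 / 2336 * 100 = 7.7%

7.7%


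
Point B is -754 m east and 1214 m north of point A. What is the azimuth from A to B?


az = atan2(-754, 1214) = -31.8 deg
adjusted to 0-360: 328.2 degrees

328.2 degrees


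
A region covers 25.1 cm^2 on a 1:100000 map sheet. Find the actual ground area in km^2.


ground_area = 25.1 * (100000/100)^2 = 25100000.0 m^2 = 25.1 km^2

25.1 km^2


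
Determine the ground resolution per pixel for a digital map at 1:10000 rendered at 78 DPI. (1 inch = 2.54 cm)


pixel_cm = 2.54 / 78 ≈ 0.032564 cm
ground = pixel_cm * 10000 / 100 = 2.54 * 10000 / (78 * 100) = 25400 / 7800 ≈ 3.26 m

3.26 m


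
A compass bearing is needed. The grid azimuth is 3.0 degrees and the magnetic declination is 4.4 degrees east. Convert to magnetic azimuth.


magnetic azimuth = grid azimuth - declination (east +ve)
mag_az = 3.0 - 4.4 = 358.6 degrees

358.6 degrees


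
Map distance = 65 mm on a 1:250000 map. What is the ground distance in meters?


ground = 65 mm * 250000 / 1000 = 16250.0 m

16250.0 m


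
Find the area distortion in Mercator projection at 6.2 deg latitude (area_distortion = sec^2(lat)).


area_distortion = 1/cos^2(6.2) = 1.012

1.012


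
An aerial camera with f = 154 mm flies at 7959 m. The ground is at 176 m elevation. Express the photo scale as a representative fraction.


scale = f / (H - h) = 154 mm / 7783 m = 154 / 7783000 = 1:50539

1:50539


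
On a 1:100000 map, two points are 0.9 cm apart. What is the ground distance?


ground = 0.9 cm * 100000 / 100 = 900.0 m

900.0 m


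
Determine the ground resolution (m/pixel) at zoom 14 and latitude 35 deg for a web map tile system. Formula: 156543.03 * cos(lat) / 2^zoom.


res = 156543.03 * cos(35) / 2^14 = 156543.03 * 0.81915204 / 16384 = 7.83 m/pixel

7.83 m/pixel


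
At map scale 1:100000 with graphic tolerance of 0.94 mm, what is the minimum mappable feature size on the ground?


ground = 0.94 mm * 100000 / 1000 = 94.0 m

94.0 m


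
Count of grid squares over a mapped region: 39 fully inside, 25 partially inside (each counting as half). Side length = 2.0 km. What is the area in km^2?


effective squares = 39 + 25 * 0.5 = 51.5
area = 51.5 * 4.0 = 206.0 km^2

206.0 km^2


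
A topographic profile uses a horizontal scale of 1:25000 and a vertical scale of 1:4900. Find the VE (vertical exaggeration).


VE = horizontal_scale / vertical_scale = 25000 / 4900 ≈ 5.1

5.1x


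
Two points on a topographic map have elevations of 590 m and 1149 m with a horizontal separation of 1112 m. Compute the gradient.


gradient = (1149 - 590) / 1112 = 559 / 1112 = 0.5027

0.5027


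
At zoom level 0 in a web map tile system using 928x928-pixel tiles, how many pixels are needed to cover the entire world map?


tiles per axis = 2^0 = 1
total tiles = 1^2 = 1
pixels per axis = 1 * 928 = 928
total pixels = 928^2 = 861184

861184 pixels


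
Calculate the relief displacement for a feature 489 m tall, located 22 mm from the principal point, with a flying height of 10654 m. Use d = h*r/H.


d = h * r / H = 489 * 22 / 10654 = 1.01 mm

1.01 mm


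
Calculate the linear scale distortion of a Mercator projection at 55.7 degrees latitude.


SF = 1 / cos(55.7) = 1 / 0.563526 = 1.775

1.775


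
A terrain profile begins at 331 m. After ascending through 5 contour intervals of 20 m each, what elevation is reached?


elevation = 331 + 5 * 20 = 431 m

431 m


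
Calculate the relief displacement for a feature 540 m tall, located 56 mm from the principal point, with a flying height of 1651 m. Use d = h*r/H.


d = h * r / H = 540 * 56 / 1651 = 18.32 mm

18.32 mm


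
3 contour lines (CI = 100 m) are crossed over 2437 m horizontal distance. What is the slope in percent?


elevation change = 3 * 100 = 300 m
slope = 300 / 2437 * 100 = 12.3%

12.3%


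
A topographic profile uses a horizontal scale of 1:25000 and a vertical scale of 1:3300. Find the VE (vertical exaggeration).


VE = horizontal_scale / vertical_scale = 25000 / 3300 ≈ 7.6

7.6x


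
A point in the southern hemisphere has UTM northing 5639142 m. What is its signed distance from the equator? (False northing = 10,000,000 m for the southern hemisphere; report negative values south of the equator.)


For southern: actual = 5639142 - 10000000 = -4360858 m

-4360858 m


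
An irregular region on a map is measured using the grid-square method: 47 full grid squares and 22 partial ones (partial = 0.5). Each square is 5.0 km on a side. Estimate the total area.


effective squares = 47 + 22 * 0.5 = 58.0
area = 58.0 * 25.0 = 1450.0 km^2

1450.0 km^2


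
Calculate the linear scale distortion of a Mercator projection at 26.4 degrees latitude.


SF = 1 / cos(26.4) = 1 / 0.895712 = 1.116

1.116


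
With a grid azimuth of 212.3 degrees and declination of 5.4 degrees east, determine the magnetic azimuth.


magnetic azimuth = grid azimuth - declination (east +ve)
mag_az = 212.3 - 5.4 = 206.9 degrees

206.9 degrees


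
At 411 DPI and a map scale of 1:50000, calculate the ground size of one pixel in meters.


pixel_cm = 2.54 / 411 ≈ 0.00618 cm
ground = pixel_cm * 50000 / 100 = 2.54 * 50000 / (411 * 100) = 127000 / 41100 ≈ 3.09 m

3.09 m


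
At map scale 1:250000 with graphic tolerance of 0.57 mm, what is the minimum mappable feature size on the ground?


ground = 0.57 mm * 250000 / 1000 = 142.5 m

142.5 m


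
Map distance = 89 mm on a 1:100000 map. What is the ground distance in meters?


ground = 89 mm * 100000 / 1000 = 8900.0 m

8900.0 m


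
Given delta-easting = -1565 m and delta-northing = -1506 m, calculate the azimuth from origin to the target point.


az = atan2(-1565, -1506) = -133.9 deg
adjusted to 0-360: 226.1 degrees

226.1 degrees


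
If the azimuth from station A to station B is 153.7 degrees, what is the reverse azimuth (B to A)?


back azimuth = (153.7 + 180) mod 360 = 333.7 degrees

333.7 degrees


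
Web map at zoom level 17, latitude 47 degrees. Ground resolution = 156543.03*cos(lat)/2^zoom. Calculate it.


res = 156543.03 * cos(47) / 2^17 = 156543.03 * 0.68199836 / 131072 = 0.81 m/pixel

0.81 m/pixel


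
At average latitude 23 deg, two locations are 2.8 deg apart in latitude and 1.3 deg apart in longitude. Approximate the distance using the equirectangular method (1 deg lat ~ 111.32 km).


dlat_km = 2.8 * 111.32 = 311.696
dlon_km = 1.3 * 111.32 * cos(23) ≈ 133.212
dist = sqrt(311.696^2 + 133.212^2) ≈ 339.0 km

339.0 km


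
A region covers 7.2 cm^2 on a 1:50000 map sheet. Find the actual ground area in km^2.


ground_area = 7.2 * (50000/100)^2 = 1800000.0 m^2 = 1.8 km^2

1.8 km^2


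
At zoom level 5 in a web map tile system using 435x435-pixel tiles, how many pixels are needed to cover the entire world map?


tiles per axis = 2^5 = 32
total tiles = 32^2 = 1024
pixels per axis = 32 * 435 = 13920
total pixels = 13920^2 = 193766400

193766400 pixels


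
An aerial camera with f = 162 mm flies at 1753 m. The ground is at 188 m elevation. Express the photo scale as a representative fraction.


scale = f / (H - h) = 162 mm / 1565 m = 162 / 1565000 = 1:9660

1:9660


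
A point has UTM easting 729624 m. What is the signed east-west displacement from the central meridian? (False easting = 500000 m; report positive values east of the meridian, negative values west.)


displacement = 729624 - 500000 = 229624 m

229624 m


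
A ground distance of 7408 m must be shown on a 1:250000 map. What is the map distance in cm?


map_cm = 7408 * 100 / 250000 = 2.9632 cm ≈ 2.96 cm

2.96 cm


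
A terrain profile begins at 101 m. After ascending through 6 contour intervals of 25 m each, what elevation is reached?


elevation = 101 + 6 * 25 = 251 m

251 m


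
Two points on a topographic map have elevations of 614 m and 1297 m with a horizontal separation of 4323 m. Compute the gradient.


gradient = (1297 - 614) / 4323 = 683 / 4323 = 0.158

0.158


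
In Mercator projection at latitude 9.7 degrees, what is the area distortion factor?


area_distortion = 1/cos^2(9.7) = 1.029

1.029


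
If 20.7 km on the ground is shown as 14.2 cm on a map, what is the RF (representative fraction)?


ground = 20.7 km = 2070000 cm; RF denominator = ground / map = 2070000 / 14.2 ≈ 145775; RF = 1:145775

1:145775


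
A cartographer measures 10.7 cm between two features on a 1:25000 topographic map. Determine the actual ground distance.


ground = 10.7 cm * 25000 / 100 = 2675.0 m = 2.675 km

2.675 km


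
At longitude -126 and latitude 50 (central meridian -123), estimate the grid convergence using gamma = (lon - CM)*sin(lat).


gamma = (-126 - -123) * sin(50) = -3 * 0.766044 = -2.298 degrees

-2.298 degrees


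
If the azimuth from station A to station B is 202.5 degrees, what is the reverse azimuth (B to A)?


back azimuth = (202.5 + 180) mod 360 = 22.5 degrees

22.5 degrees


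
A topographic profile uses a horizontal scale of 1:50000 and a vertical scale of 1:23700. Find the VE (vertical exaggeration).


VE = horizontal_scale / vertical_scale = 50000 / 23700 ≈ 2.1

2.1x


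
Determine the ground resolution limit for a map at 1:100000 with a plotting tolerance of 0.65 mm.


ground = 0.65 mm * 100000 / 1000 = 65.0 m

65.0 m


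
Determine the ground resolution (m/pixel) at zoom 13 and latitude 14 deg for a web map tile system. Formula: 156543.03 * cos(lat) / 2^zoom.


res = 156543.03 * cos(14) / 2^13 = 156543.03 * 0.97029573 / 8192 = 18.54 m/pixel

18.54 m/pixel


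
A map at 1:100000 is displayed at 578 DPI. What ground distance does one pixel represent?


pixel_cm = 2.54 / 578 ≈ 0.004394 cm
ground = pixel_cm * 100000 / 100 = 2.54 * 100000 / (578 * 100) = 254000 / 57800 ≈ 4.39 m

4.39 m


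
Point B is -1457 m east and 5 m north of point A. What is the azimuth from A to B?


az = atan2(-1457, 5) = -89.8 deg
adjusted to 0-360: 270.2 degrees

270.2 degrees


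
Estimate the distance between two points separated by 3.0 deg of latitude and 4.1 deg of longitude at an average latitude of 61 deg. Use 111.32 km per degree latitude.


dlat_km = 3.0 * 111.32 = 333.96
dlon_km = 4.1 * 111.32 * cos(61) ≈ 221.273
dist = sqrt(333.96^2 + 221.273^2) ≈ 400.6 km

400.6 km


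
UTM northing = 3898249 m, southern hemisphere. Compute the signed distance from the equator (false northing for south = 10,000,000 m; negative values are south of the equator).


For southern: actual = 3898249 - 10000000 = -6101751 m

-6101751 m


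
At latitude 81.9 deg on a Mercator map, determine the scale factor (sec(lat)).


SF = 1 / cos(81.9) = 1 / 0.140901 = 7.097

7.097


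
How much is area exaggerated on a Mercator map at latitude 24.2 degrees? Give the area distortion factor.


area_distortion = 1/cos^2(24.2) = 1.202

1.202


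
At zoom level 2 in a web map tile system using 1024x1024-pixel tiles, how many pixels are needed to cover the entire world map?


tiles per axis = 2^2 = 4
total tiles = 4^2 = 16
pixels per axis = 4 * 1024 = 4096
total pixels = 4096^2 = 16777216

16777216 pixels


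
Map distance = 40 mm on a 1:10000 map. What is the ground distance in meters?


ground = 40 mm * 10000 / 1000 = 400.0 m

400.0 m


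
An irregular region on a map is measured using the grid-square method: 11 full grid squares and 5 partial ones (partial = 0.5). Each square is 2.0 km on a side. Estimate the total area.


effective squares = 11 + 5 * 0.5 = 13.5
area = 13.5 * 4.0 = 54.0 km^2

54.0 km^2


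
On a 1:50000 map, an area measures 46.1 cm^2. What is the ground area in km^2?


ground_area = 46.1 * (50000/100)^2 = 11525000.0 m^2 = 11.525 km^2

11.525 km^2


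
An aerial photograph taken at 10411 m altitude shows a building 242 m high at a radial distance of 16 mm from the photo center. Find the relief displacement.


d = h * r / H = 242 * 16 / 10411 = 0.37 mm

0.37 mm


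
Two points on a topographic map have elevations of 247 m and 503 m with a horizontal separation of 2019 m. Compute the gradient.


gradient = (503 - 247) / 2019 = 256 / 2019 = 0.1268

0.1268


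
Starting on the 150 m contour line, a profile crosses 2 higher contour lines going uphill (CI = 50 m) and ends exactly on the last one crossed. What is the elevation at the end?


elevation = 150 + 2 * 50 = 250 m

250 m


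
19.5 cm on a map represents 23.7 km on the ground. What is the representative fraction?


ground = 23.7 km = 2370000 cm; RF denominator = ground / map = 2370000 / 19.5 ≈ 121538; RF = 1:121538

1:121538


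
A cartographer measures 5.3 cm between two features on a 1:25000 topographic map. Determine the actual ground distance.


ground = 5.3 cm * 25000 / 100 = 1325.0 m = 1.325 km

1.325 km


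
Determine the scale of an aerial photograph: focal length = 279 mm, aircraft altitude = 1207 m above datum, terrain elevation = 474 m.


scale = f / (H - h) = 279 mm / 733 m = 279 / 733000 = 1:2627

1:2627


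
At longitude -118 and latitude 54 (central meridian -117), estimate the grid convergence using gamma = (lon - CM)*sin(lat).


gamma = (-118 - -117) * sin(54) = -1 * 0.809017 = -0.809 degrees

-0.809 degrees


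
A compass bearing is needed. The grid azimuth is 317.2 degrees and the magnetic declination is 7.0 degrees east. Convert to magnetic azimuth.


magnetic azimuth = grid azimuth - declination (east +ve)
mag_az = 317.2 - 7.0 = 310.2 degrees

310.2 degrees


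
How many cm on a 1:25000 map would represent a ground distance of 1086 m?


map_cm = 1086 * 100 / 25000 = 4.344 cm ≈ 4.34 cm

4.34 cm


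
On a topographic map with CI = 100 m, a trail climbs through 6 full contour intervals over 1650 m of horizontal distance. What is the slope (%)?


elevation change = 6 * 100 = 600 m
slope = 600 / 1650 * 100 = 36.4%

36.4%
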